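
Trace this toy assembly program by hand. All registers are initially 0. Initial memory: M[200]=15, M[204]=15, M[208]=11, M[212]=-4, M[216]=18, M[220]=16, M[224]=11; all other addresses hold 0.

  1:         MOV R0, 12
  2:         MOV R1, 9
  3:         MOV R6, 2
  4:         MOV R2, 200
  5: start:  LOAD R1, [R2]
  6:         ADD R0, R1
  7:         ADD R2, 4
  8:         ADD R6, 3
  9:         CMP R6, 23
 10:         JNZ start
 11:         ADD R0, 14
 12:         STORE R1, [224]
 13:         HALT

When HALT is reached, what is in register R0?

108

after MOV R0, 12: R0=12
after MOV R1, 9: R1=9
after MOV R6, 2: R6=2
after MOV R2, 200: R2=200
after LOAD R1, [R2]: R1=M[200]=15
after ADD R0, R1: R0=12+15=27
after ADD R2, 4: R2=200+4=204
after ADD R6, 3: R6=2+3=5
CMP R6, 23  (cmp 5,23)
JNZ start: taken
after LOAD R1, [R2]: R1=M[204]=15
after ADD R0, R1: R0=27+15=42
after ADD R2, 4: R2=204+4=208
after ADD R6, 3: R6=5+3=8
CMP R6, 23  (cmp 8,23)
JNZ start: taken
after LOAD R1, [R2]: R1=M[208]=11
after ADD R0, R1: R0=42+11=53
after ADD R2, 4: R2=208+4=212
after ADD R6, 3: R6=8+3=11
CMP R6, 23  (cmp 11,23)
JNZ start: taken
after LOAD R1, [R2]: R1=M[212]=-4
after ADD R0, R1: R0=53+(-4)=49
after ADD R2, 4: R2=212+4=216
after ADD R6, 3: R6=11+3=14
CMP R6, 23  (cmp 14,23)
JNZ start: taken
after LOAD R1, [R2]: R1=M[216]=18
after ADD R0, R1: R0=49+18=67
after ADD R2, 4: R2=216+4=220
after ADD R6, 3: R6=14+3=17
CMP R6, 23  (cmp 17,23)
JNZ start: taken
after LOAD R1, [R2]: R1=M[220]=16
after ADD R0, R1: R0=67+16=83
after ADD R2, 4: R2=220+4=224
after ADD R6, 3: R6=17+3=20
CMP R6, 23  (cmp 20,23)
JNZ start: taken
after LOAD R1, [R2]: R1=M[224]=11
after ADD R0, R1: R0=83+11=94
after ADD R2, 4: R2=224+4=228
after ADD R6, 3: R6=20+3=23
CMP R6, 23  (cmp 23,23)
JNZ start: not taken
after ADD R0, 14: R0=94+14=108
STORE R1, [224] → M[224]=11
halt.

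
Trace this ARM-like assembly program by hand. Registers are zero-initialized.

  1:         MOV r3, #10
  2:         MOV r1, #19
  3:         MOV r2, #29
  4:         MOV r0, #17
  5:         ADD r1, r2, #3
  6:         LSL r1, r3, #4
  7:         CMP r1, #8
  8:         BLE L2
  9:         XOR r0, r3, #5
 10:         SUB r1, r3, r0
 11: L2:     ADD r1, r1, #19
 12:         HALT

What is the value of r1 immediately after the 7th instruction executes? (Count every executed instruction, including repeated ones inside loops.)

160

r3=10
r1=19
r2=29
r0=17
r1=29+3=32
r1=10<<4=160
CMP r1, #8  (cmp 160,8)
After step 7: r1 = 160.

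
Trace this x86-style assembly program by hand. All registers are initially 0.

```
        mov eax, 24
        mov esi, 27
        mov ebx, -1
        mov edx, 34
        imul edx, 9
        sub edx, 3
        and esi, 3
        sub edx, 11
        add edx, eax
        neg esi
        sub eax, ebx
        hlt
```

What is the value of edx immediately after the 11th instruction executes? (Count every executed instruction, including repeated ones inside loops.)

316

eax=24
esi=27
ebx=-1
edx=34
edx=34*9=306
edx=306-3=303
esi=27&3=3
edx=303-11=292
edx=292+24=316
esi=-(3)=-3
eax=24-(-1)=25
After step 11: edx = 316.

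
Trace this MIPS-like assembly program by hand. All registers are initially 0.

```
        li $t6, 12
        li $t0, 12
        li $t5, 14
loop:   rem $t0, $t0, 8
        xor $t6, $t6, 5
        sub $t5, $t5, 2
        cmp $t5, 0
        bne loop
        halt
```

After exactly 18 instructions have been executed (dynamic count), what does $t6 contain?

9

after li $t6, 12: $t6=12
after li $t0, 12: $t0=12
after li $t5, 14: $t5=14
after rem $t0, $t0, 8: $t0=12%8=4
after xor $t6, $t6, 5: $t6=12^5=9
after sub $t5, $t5, 2: $t5=14-2=12
cmp $t5, 0  (cmp 12,0)
bne loop: taken
after rem $t0, $t0, 8: $t0=4%8=4
after xor $t6, $t6, 5: $t6=9^5=12
after sub $t5, $t5, 2: $t5=12-2=10
cmp $t5, 0  (cmp 10,0)
bne loop: taken
after rem $t0, $t0, 8: $t0=4%8=4
after xor $t6, $t6, 5: $t6=12^5=9
after sub $t5, $t5, 2: $t5=10-2=8
cmp $t5, 0  (cmp 8,0)
bne loop: taken
After step 18: $t6 = 9.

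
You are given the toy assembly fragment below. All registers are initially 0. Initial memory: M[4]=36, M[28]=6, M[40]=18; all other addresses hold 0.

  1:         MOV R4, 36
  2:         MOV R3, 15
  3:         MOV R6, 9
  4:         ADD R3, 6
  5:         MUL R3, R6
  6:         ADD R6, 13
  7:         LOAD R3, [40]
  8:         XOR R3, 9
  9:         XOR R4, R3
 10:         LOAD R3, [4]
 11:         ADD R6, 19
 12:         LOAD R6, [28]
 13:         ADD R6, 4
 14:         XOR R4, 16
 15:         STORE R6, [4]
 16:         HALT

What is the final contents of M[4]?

10

MOV R4, 36 → R4=36
MOV R3, 15 → R3=15
MOV R6, 9 → R6=9
ADD R3, 6 → R3=15+6=21
MUL R3, R6 → R3=21*9=189
ADD R6, 13 → R6=9+13=22
LOAD R3, [40] → R3=M[40]=18
XOR R3, 9 → R3=18^9=27
XOR R4, R3 → R4=36^27=63
LOAD R3, [4] → R3=M[4]=36
ADD R6, 19 → R6=22+19=41
LOAD R6, [28] → R6=M[28]=6
ADD R6, 4 → R6=6+4=10
XOR R4, 16 → R4=63^16=47
STORE R6, [4] → M[4]=10
halt.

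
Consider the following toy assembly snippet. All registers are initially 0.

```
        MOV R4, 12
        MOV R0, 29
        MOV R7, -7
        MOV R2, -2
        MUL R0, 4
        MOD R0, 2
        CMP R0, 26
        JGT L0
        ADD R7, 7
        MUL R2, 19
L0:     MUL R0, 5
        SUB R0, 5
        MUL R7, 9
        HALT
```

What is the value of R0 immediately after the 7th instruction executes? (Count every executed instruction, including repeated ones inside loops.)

0

R4=12
R0=29
R7=-7
R2=-2
R0=29*4=116
R0=116%2=0
CMP R0, 26  (cmp 0,26)
After step 7: R0 = 0.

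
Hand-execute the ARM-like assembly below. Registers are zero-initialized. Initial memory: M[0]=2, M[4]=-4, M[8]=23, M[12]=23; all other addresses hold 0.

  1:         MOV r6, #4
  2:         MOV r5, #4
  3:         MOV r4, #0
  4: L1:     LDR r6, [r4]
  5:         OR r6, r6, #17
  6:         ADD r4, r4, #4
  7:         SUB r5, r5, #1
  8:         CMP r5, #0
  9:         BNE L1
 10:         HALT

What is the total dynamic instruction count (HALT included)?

28

r6=4
r5=4
r4=0
r6=M[0]=2
r6=2|17=19
r4=0+4=4
r5=4-1=3
CMP r5, #0  (cmp 3,0)
BNE L1: taken
r6=M[4]=-4
r6=(-4)|17=-3
r4=4+4=8
r5=3-1=2
CMP r5, #0  (cmp 2,0)
BNE L1: taken
r6=M[8]=23
r6=23|17=23
r4=8+4=12
r5=2-1=1
CMP r5, #0  (cmp 1,0)
BNE L1: taken
r6=M[12]=23
r6=23|17=23
r4=12+4=16
r5=1-1=0
CMP r5, #0  (cmp 0,0)
BNE L1: not taken
halt.
Total executed instructions: 28.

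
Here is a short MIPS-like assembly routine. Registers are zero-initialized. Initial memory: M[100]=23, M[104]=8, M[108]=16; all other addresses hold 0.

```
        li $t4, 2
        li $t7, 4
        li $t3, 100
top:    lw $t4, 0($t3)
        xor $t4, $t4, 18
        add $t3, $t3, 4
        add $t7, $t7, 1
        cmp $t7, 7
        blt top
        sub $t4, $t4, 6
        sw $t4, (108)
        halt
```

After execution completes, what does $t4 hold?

after li $t4, 2: $t4=2
after li $t7, 4: $t7=4
after li $t3, 100: $t3=100
after lw $t4, 0($t3): $t4=M[100]=23
after xor $t4, $t4, 18: $t4=23^18=5
after add $t3, $t3, 4: $t3=100+4=104
after add $t7, $t7, 1: $t7=4+1=5
cmp $t7, 7  (cmp 5,7)
blt top: taken
after lw $t4, 0($t3): $t4=M[104]=8
after xor $t4, $t4, 18: $t4=8^18=26
after add $t3, $t3, 4: $t3=104+4=108
after add $t7, $t7, 1: $t7=5+1=6
cmp $t7, 7  (cmp 6,7)
blt top: taken
after lw $t4, 0($t3): $t4=M[108]=16
after xor $t4, $t4, 18: $t4=16^18=2
after add $t3, $t3, 4: $t3=108+4=112
after add $t7, $t7, 1: $t7=6+1=7
cmp $t7, 7  (cmp 7,7)
blt top: not taken
after sub $t4, $t4, 6: $t4=2-6=-4
sw $t4, (108) → M[108]=-4
halt.

-4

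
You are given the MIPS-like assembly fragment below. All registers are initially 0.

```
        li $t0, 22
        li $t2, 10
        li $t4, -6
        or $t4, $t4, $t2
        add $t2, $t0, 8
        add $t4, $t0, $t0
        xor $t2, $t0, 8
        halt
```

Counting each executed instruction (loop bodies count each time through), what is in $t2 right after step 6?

li $t0, 22 → $t0=22
li $t2, 10 → $t2=10
li $t4, -6 → $t4=-6
or $t4, $t4, $t2 → $t4=(-6)|10=-6
add $t2, $t0, 8 → $t2=22+8=30
add $t4, $t0, $t0 → $t4=22+22=44
After step 6: $t2 = 30.

30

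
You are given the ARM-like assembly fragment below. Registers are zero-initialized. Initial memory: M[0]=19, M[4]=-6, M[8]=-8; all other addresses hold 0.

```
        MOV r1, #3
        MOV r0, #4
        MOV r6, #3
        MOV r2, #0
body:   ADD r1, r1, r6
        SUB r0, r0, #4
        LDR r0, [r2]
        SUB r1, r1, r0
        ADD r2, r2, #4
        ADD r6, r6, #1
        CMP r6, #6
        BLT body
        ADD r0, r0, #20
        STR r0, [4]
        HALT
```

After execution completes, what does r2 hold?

12

after MOV r1, #3: r1=3
after MOV r0, #4: r0=4
after MOV r6, #3: r6=3
after MOV r2, #0: r2=0
after ADD r1, r1, r6: r1=3+3=6
after SUB r0, r0, #4: r0=4-4=0
after LDR r0, [r2]: r0=M[0]=19
after SUB r1, r1, r0: r1=6-19=-13
after ADD r2, r2, #4: r2=0+4=4
after ADD r6, r6, #1: r6=3+1=4
CMP r6, #6  (cmp 4,6)
BLT body: taken
after ADD r1, r1, r6: r1=(-13)+4=-9
after SUB r0, r0, #4: r0=19-4=15
after LDR r0, [r2]: r0=M[4]=-6
after SUB r1, r1, r0: r1=(-9)-(-6)=-3
after ADD r2, r2, #4: r2=4+4=8
after ADD r6, r6, #1: r6=4+1=5
CMP r6, #6  (cmp 5,6)
BLT body: taken
after ADD r1, r1, r6: r1=(-3)+5=2
after SUB r0, r0, #4: r0=(-6)-4=-10
after LDR r0, [r2]: r0=M[8]=-8
after SUB r1, r1, r0: r1=2-(-8)=10
after ADD r2, r2, #4: r2=8+4=12
after ADD r6, r6, #1: r6=5+1=6
CMP r6, #6  (cmp 6,6)
BLT body: not taken
after ADD r0, r0, #20: r0=(-8)+20=12
STR r0, [4] → M[4]=12
halt.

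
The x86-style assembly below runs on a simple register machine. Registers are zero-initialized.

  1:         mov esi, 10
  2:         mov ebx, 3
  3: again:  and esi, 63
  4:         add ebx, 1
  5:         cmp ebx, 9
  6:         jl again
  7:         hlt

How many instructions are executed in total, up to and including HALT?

after mov esi, 10: esi=10
after mov ebx, 3: ebx=3
after and esi, 63: esi=10&63=10
after add ebx, 1: ebx=3+1=4
cmp ebx, 9  (cmp 4,9)
jl again: taken
after and esi, 63: esi=10&63=10
after add ebx, 1: ebx=4+1=5
cmp ebx, 9  (cmp 5,9)
jl again: taken
after and esi, 63: esi=10&63=10
after add ebx, 1: ebx=5+1=6
cmp ebx, 9  (cmp 6,9)
jl again: taken
after and esi, 63: esi=10&63=10
after add ebx, 1: ebx=6+1=7
cmp ebx, 9  (cmp 7,9)
jl again: taken
after and esi, 63: esi=10&63=10
after add ebx, 1: ebx=7+1=8
cmp ebx, 9  (cmp 8,9)
jl again: taken
after and esi, 63: esi=10&63=10
after add ebx, 1: ebx=8+1=9
cmp ebx, 9  (cmp 9,9)
jl again: not taken
halt.
Total executed instructions: 27.

27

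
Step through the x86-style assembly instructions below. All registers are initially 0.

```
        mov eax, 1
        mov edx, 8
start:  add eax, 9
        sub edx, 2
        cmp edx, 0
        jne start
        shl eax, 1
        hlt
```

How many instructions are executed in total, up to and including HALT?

20

after mov eax, 1: eax=1
after mov edx, 8: edx=8
after add eax, 9: eax=1+9=10
after sub edx, 2: edx=8-2=6
cmp edx, 0  (cmp 6,0)
jne start: taken
after add eax, 9: eax=10+9=19
after sub edx, 2: edx=6-2=4
cmp edx, 0  (cmp 4,0)
jne start: taken
after add eax, 9: eax=19+9=28
after sub edx, 2: edx=4-2=2
cmp edx, 0  (cmp 2,0)
jne start: taken
after add eax, 9: eax=28+9=37
after sub edx, 2: edx=2-2=0
cmp edx, 0  (cmp 0,0)
jne start: not taken
after shl eax, 1: eax=37<<1=74
halt.
Total executed instructions: 20.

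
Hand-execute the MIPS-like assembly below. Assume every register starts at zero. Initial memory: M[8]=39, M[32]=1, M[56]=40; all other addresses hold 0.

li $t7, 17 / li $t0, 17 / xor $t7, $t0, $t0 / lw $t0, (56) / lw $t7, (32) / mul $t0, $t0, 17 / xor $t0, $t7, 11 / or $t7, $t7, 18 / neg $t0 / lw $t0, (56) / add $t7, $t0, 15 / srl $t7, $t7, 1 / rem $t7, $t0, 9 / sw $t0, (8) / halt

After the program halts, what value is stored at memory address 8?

after li $t7, 17: $t7=17
after li $t0, 17: $t0=17
after xor $t7, $t0, $t0: $t7=17^17=0
after lw $t0, (56): $t0=M[56]=40
after lw $t7, (32): $t7=M[32]=1
after mul $t0, $t0, 17: $t0=40*17=680
after xor $t0, $t7, 11: $t0=1^11=10
after or $t7, $t7, 18: $t7=1|18=19
after neg $t0: $t0=-(10)=-10
after lw $t0, (56): $t0=M[56]=40
after add $t7, $t0, 15: $t7=40+15=55
after srl $t7, $t7, 1: $t7=55>>1=27
after rem $t7, $t0, 9: $t7=40%9=4
sw $t0, (8) → M[8]=40
halt.

40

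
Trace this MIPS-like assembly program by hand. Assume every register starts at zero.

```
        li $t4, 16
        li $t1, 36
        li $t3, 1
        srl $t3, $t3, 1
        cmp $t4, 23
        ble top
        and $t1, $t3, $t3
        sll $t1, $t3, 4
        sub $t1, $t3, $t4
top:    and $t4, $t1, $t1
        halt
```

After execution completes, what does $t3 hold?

li $t4, 16 → $t4=16
li $t1, 36 → $t1=36
li $t3, 1 → $t3=1
srl $t3, $t3, 1 → $t3=1>>1=0
cmp $t4, 23  (cmp 16,23)
ble top: taken
and $t4, $t1, $t1 → $t4=36&36=36
halt.

0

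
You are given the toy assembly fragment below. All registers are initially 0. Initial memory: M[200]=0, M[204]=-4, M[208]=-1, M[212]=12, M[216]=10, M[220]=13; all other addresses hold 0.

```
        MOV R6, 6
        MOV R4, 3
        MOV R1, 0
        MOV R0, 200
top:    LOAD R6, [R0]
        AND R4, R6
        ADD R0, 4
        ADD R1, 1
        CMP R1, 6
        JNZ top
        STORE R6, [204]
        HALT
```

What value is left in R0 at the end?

224

after MOV R6, 6: R6=6
after MOV R4, 3: R4=3
after MOV R1, 0: R1=0
after MOV R0, 200: R0=200
after LOAD R6, [R0]: R6=M[200]=0
after AND R4, R6: R4=3&0=0
after ADD R0, 4: R0=200+4=204
after ADD R1, 1: R1=0+1=1
CMP R1, 6  (cmp 1,6)
JNZ top: taken
after LOAD R6, [R0]: R6=M[204]=-4
after AND R4, R6: R4=0&(-4)=0
after ADD R0, 4: R0=204+4=208
after ADD R1, 1: R1=1+1=2
CMP R1, 6  (cmp 2,6)
JNZ top: taken
after LOAD R6, [R0]: R6=M[208]=-1
after AND R4, R6: R4=0&(-1)=0
after ADD R0, 4: R0=208+4=212
after ADD R1, 1: R1=2+1=3
CMP R1, 6  (cmp 3,6)
JNZ top: taken
after LOAD R6, [R0]: R6=M[212]=12
after AND R4, R6: R4=0&12=0
after ADD R0, 4: R0=212+4=216
after ADD R1, 1: R1=3+1=4
CMP R1, 6  (cmp 4,6)
JNZ top: taken
after LOAD R6, [R0]: R6=M[216]=10
after AND R4, R6: R4=0&10=0
after ADD R0, 4: R0=216+4=220
after ADD R1, 1: R1=4+1=5
CMP R1, 6  (cmp 5,6)
JNZ top: taken
after LOAD R6, [R0]: R6=M[220]=13
after AND R4, R6: R4=0&13=0
after ADD R0, 4: R0=220+4=224
after ADD R1, 1: R1=5+1=6
CMP R1, 6  (cmp 6,6)
JNZ top: not taken
STORE R6, [204] → M[204]=13
halt.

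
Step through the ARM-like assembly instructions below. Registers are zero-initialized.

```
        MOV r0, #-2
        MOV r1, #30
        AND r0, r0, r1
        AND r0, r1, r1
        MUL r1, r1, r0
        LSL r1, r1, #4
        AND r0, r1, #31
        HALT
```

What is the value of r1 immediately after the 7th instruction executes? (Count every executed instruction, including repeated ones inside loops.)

14400

MOV r0, #-2 → r0=-2
MOV r1, #30 → r1=30
AND r0, r0, r1 → r0=(-2)&30=30
AND r0, r1, r1 → r0=30&30=30
MUL r1, r1, r0 → r1=30*30=900
LSL r1, r1, #4 → r1=900<<4=14400
AND r0, r1, #31 → r0=14400&31=0
After step 7: r1 = 14400.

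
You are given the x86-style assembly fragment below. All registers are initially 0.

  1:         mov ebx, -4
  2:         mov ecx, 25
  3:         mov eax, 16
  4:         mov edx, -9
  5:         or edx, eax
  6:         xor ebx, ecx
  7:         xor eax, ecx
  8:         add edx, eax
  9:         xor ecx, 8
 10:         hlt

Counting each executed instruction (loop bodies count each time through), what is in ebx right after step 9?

mov ebx, -4 → ebx=-4
mov ecx, 25 → ecx=25
mov eax, 16 → eax=16
mov edx, -9 → edx=-9
or edx, eax → edx=(-9)|16=-9
xor ebx, ecx → ebx=(-4)^25=-27
xor eax, ecx → eax=16^25=9
add edx, eax → edx=(-9)+9=0
xor ecx, 8 → ecx=25^8=17
After step 9: ebx = -27.

-27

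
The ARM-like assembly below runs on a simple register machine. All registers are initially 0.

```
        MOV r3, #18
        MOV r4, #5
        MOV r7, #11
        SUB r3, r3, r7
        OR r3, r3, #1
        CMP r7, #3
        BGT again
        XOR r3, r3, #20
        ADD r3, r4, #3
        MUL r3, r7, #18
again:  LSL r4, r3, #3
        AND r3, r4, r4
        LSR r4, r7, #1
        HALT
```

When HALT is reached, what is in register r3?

after MOV r3, #18: r3=18
after MOV r4, #5: r4=5
after MOV r7, #11: r7=11
after SUB r3, r3, r7: r3=18-11=7
after OR r3, r3, #1: r3=7|1=7
CMP r7, #3  (cmp 11,3)
BGT again: taken
after LSL r4, r3, #3: r4=7<<3=56
after AND r3, r4, r4: r3=56&56=56
after LSR r4, r7, #1: r4=11>>1=5
halt.

56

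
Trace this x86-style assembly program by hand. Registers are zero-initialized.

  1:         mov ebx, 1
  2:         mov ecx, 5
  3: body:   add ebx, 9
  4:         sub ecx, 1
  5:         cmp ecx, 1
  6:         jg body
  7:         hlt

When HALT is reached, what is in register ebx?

ebx=1
ecx=5
ebx=1+9=10
ecx=5-1=4
cmp ecx, 1  (cmp 4,1)
jg body: taken
ebx=10+9=19
ecx=4-1=3
cmp ecx, 1  (cmp 3,1)
jg body: taken
ebx=19+9=28
ecx=3-1=2
cmp ecx, 1  (cmp 2,1)
jg body: taken
ebx=28+9=37
ecx=2-1=1
cmp ecx, 1  (cmp 1,1)
jg body: not taken
halt.

37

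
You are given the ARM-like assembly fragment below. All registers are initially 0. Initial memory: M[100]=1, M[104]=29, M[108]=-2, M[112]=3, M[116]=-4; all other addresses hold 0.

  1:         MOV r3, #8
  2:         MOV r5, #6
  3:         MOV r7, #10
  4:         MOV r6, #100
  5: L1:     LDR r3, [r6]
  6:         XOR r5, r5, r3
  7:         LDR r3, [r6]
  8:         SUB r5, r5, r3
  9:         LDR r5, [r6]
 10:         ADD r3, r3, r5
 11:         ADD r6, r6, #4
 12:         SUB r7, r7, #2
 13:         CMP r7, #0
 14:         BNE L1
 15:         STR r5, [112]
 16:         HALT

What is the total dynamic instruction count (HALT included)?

56

MOV r3, #8 → r3=8
MOV r5, #6 → r5=6
MOV r7, #10 → r7=10
MOV r6, #100 → r6=100
LDR r3, [r6] → r3=M[100]=1
XOR r5, r5, r3 → r5=6^1=7
LDR r3, [r6] → r3=M[100]=1
SUB r5, r5, r3 → r5=7-1=6
LDR r5, [r6] → r5=M[100]=1
ADD r3, r3, r5 → r3=1+1=2
ADD r6, r6, #4 → r6=100+4=104
SUB r7, r7, #2 → r7=10-2=8
CMP r7, #0  (cmp 8,0)
BNE L1: taken
LDR r3, [r6] → r3=M[104]=29
XOR r5, r5, r3 → r5=1^29=28
LDR r3, [r6] → r3=M[104]=29
SUB r5, r5, r3 → r5=28-29=-1
LDR r5, [r6] → r5=M[104]=29
ADD r3, r3, r5 → r3=29+29=58
ADD r6, r6, #4 → r6=104+4=108
SUB r7, r7, #2 → r7=8-2=6
CMP r7, #0  (cmp 6,0)
BNE L1: taken
LDR r3, [r6] → r3=M[108]=-2
XOR r5, r5, r3 → r5=29^(-2)=-29
LDR r3, [r6] → r3=M[108]=-2
SUB r5, r5, r3 → r5=(-29)-(-2)=-27
LDR r5, [r6] → r5=M[108]=-2
ADD r3, r3, r5 → r3=(-2)+(-2)=-4
ADD r6, r6, #4 → r6=108+4=112
SUB r7, r7, #2 → r7=6-2=4
CMP r7, #0  (cmp 4,0)
BNE L1: taken
LDR r3, [r6] → r3=M[112]=3
XOR r5, r5, r3 → r5=(-2)^3=-3
LDR r3, [r6] → r3=M[112]=3
SUB r5, r5, r3 → r5=(-3)-3=-6
LDR r5, [r6] → r5=M[112]=3
ADD r3, r3, r5 → r3=3+3=6
ADD r6, r6, #4 → r6=112+4=116
SUB r7, r7, #2 → r7=4-2=2
CMP r7, #0  (cmp 2,0)
BNE L1: taken
LDR r3, [r6] → r3=M[116]=-4
XOR r5, r5, r3 → r5=3^(-4)=-1
LDR r3, [r6] → r3=M[116]=-4
SUB r5, r5, r3 → r5=(-1)-(-4)=3
LDR r5, [r6] → r5=M[116]=-4
ADD r3, r3, r5 → r3=(-4)+(-4)=-8
ADD r6, r6, #4 → r6=116+4=120
SUB r7, r7, #2 → r7=2-2=0
CMP r7, #0  (cmp 0,0)
BNE L1: not taken
STR r5, [112] → M[112]=-4
halt.
Total executed instructions: 56.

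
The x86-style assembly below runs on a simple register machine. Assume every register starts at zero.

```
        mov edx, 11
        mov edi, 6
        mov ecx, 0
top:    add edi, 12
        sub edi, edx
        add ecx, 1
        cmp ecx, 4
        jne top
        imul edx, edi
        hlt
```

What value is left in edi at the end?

10

mov edx, 11 → edx=11
mov edi, 6 → edi=6
mov ecx, 0 → ecx=0
add edi, 12 → edi=6+12=18
sub edi, edx → edi=18-11=7
add ecx, 1 → ecx=0+1=1
cmp ecx, 4  (cmp 1,4)
jne top: taken
add edi, 12 → edi=7+12=19
sub edi, edx → edi=19-11=8
add ecx, 1 → ecx=1+1=2
cmp ecx, 4  (cmp 2,4)
jne top: taken
add edi, 12 → edi=8+12=20
sub edi, edx → edi=20-11=9
add ecx, 1 → ecx=2+1=3
cmp ecx, 4  (cmp 3,4)
jne top: taken
add edi, 12 → edi=9+12=21
sub edi, edx → edi=21-11=10
add ecx, 1 → ecx=3+1=4
cmp ecx, 4  (cmp 4,4)
jne top: not taken
imul edx, edi → edx=11*10=110
halt.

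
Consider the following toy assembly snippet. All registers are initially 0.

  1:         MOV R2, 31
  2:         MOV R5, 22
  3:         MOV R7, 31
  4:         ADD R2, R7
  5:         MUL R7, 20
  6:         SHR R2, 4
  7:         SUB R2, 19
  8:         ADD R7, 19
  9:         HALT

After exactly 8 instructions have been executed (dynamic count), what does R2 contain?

R2=31
R5=22
R7=31
R2=31+31=62
R7=31*20=620
R2=62>>4=3
R2=3-19=-16
R7=620+19=639
After step 8: R2 = -16.

-16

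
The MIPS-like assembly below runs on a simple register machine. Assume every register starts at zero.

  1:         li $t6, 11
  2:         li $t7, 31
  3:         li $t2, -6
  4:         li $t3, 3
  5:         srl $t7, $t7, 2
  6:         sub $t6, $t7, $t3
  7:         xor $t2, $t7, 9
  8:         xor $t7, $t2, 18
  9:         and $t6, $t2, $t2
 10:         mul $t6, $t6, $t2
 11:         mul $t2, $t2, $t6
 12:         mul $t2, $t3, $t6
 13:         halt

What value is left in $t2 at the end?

588

$t6=11
$t7=31
$t2=-6
$t3=3
$t7=31>>2=7
$t6=7-3=4
$t2=7^9=14
$t7=14^18=28
$t6=14&14=14
$t6=14*14=196
$t2=14*196=2744
$t2=3*196=588
halt.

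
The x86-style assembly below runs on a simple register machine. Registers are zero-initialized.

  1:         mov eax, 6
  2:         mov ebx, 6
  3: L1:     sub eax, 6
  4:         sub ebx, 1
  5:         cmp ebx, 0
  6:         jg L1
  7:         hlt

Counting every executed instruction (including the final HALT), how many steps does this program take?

27

eax=6
ebx=6
eax=6-6=0
ebx=6-1=5
cmp ebx, 0  (cmp 5,0)
jg L1: taken
eax=0-6=-6
ebx=5-1=4
cmp ebx, 0  (cmp 4,0)
jg L1: taken
eax=(-6)-6=-12
ebx=4-1=3
cmp ebx, 0  (cmp 3,0)
jg L1: taken
eax=(-12)-6=-18
ebx=3-1=2
cmp ebx, 0  (cmp 2,0)
jg L1: taken
eax=(-18)-6=-24
ebx=2-1=1
cmp ebx, 0  (cmp 1,0)
jg L1: taken
eax=(-24)-6=-30
ebx=1-1=0
cmp ebx, 0  (cmp 0,0)
jg L1: not taken
halt.
Total executed instructions: 27.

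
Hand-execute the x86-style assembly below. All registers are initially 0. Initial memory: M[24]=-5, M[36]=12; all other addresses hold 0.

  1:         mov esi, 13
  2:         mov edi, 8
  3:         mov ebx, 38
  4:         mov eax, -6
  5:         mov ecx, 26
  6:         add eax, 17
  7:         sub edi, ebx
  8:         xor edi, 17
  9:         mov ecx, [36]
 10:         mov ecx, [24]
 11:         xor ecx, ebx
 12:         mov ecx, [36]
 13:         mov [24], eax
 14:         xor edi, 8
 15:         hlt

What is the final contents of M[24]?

mov esi, 13 → esi=13
mov edi, 8 → edi=8
mov ebx, 38 → ebx=38
mov eax, -6 → eax=-6
mov ecx, 26 → ecx=26
add eax, 17 → eax=(-6)+17=11
sub edi, ebx → edi=8-38=-30
xor edi, 17 → edi=(-30)^17=-13
mov ecx, [36] → ecx=M[36]=12
mov ecx, [24] → ecx=M[24]=-5
xor ecx, ebx → ecx=(-5)^38=-35
mov ecx, [36] → ecx=M[36]=12
mov [24], eax → M[24]=11
xor edi, 8 → edi=(-13)^8=-5
halt.

11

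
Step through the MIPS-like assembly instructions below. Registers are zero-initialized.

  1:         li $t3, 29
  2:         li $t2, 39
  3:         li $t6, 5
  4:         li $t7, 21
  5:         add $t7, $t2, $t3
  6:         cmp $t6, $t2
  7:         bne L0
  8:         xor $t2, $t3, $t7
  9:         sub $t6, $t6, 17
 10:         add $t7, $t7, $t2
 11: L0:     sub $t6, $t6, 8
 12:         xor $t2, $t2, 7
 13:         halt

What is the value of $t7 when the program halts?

68

$t3=29
$t2=39
$t6=5
$t7=21
$t7=39+29=68
cmp $t6, $t2  (cmp 5,39)
bne L0: taken
$t6=5-8=-3
$t2=39^7=32
halt.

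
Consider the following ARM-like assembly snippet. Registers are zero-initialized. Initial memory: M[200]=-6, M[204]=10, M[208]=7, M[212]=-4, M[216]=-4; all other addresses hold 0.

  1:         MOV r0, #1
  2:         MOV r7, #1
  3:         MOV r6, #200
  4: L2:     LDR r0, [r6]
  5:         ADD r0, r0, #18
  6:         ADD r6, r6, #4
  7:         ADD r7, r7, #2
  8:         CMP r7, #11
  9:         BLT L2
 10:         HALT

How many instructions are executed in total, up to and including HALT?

after MOV r0, #1: r0=1
after MOV r7, #1: r7=1
after MOV r6, #200: r6=200
after LDR r0, [r6]: r0=M[200]=-6
after ADD r0, r0, #18: r0=(-6)+18=12
after ADD r6, r6, #4: r6=200+4=204
after ADD r7, r7, #2: r7=1+2=3
CMP r7, #11  (cmp 3,11)
BLT L2: taken
after LDR r0, [r6]: r0=M[204]=10
after ADD r0, r0, #18: r0=10+18=28
after ADD r6, r6, #4: r6=204+4=208
after ADD r7, r7, #2: r7=3+2=5
CMP r7, #11  (cmp 5,11)
BLT L2: taken
after LDR r0, [r6]: r0=M[208]=7
after ADD r0, r0, #18: r0=7+18=25
after ADD r6, r6, #4: r6=208+4=212
after ADD r7, r7, #2: r7=5+2=7
CMP r7, #11  (cmp 7,11)
BLT L2: taken
after LDR r0, [r6]: r0=M[212]=-4
after ADD r0, r0, #18: r0=(-4)+18=14
after ADD r6, r6, #4: r6=212+4=216
after ADD r7, r7, #2: r7=7+2=9
CMP r7, #11  (cmp 9,11)
BLT L2: taken
after LDR r0, [r6]: r0=M[216]=-4
after ADD r0, r0, #18: r0=(-4)+18=14
after ADD r6, r6, #4: r6=216+4=220
after ADD r7, r7, #2: r7=9+2=11
CMP r7, #11  (cmp 11,11)
BLT L2: not taken
halt.
Total executed instructions: 34.

34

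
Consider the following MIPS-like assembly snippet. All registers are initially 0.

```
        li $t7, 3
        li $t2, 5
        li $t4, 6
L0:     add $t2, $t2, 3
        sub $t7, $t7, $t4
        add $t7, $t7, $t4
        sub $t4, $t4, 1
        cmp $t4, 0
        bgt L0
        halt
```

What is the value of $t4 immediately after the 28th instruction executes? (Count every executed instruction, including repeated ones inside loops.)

$t7=3
$t2=5
$t4=6
$t2=5+3=8
$t7=3-6=-3
$t7=(-3)+6=3
$t4=6-1=5
cmp $t4, 0  (cmp 5,0)
bgt L0: taken
$t2=8+3=11
$t7=3-5=-2
$t7=(-2)+5=3
$t4=5-1=4
cmp $t4, 0  (cmp 4,0)
bgt L0: taken
$t2=11+3=14
$t7=3-4=-1
$t7=(-1)+4=3
$t4=4-1=3
cmp $t4, 0  (cmp 3,0)
bgt L0: taken
$t2=14+3=17
$t7=3-3=0
$t7=0+3=3
$t4=3-1=2
cmp $t4, 0  (cmp 2,0)
bgt L0: taken
$t2=17+3=20
After step 28: $t4 = 2.

2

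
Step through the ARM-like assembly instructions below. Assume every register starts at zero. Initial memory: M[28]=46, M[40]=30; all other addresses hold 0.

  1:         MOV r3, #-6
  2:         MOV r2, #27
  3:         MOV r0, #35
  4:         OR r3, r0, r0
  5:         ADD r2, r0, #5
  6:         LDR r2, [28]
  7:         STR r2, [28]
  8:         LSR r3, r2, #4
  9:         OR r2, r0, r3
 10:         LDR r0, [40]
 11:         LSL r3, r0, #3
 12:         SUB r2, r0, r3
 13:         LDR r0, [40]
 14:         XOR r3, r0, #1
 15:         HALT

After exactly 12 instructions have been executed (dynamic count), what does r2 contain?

after MOV r3, #-6: r3=-6
after MOV r2, #27: r2=27
after MOV r0, #35: r0=35
after OR r3, r0, r0: r3=35|35=35
after ADD r2, r0, #5: r2=35+5=40
after LDR r2, [28]: r2=M[28]=46
STR r2, [28] → M[28]=46
after LSR r3, r2, #4: r3=46>>4=2
after OR r2, r0, r3: r2=35|2=35
after LDR r0, [40]: r0=M[40]=30
after LSL r3, r0, #3: r3=30<<3=240
after SUB r2, r0, r3: r2=30-240=-210
After step 12: r2 = -210.

-210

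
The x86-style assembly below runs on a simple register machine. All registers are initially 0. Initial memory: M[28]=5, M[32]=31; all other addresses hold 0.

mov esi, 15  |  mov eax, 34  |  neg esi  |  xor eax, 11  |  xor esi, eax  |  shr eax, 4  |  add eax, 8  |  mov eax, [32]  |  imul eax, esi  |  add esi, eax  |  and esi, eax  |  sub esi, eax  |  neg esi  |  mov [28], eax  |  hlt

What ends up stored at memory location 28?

mov esi, 15 → esi=15
mov eax, 34 → eax=34
neg esi → esi=-(15)=-15
xor eax, 11 → eax=34^11=41
xor esi, eax → esi=(-15)^41=-40
shr eax, 4 → eax=41>>4=2
add eax, 8 → eax=2+8=10
mov eax, [32] → eax=M[32]=31
imul eax, esi → eax=31*(-40)=-1240
add esi, eax → esi=(-40)+(-1240)=-1280
and esi, eax → esi=(-1280)&(-1240)=-1280
sub esi, eax → esi=(-1280)-(-1240)=-40
neg esi → esi=-(-40)=40
mov [28], eax → M[28]=-1240
halt.

-1240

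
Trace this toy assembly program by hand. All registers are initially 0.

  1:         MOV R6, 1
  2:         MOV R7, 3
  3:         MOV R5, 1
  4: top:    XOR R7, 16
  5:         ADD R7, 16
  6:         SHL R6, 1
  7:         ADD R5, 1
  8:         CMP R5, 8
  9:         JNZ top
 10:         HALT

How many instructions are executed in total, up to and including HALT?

46

after MOV R6, 1: R6=1
after MOV R7, 3: R7=3
after MOV R5, 1: R5=1
after XOR R7, 16: R7=3^16=19
after ADD R7, 16: R7=19+16=35
after SHL R6, 1: R6=1<<1=2
after ADD R5, 1: R5=1+1=2
CMP R5, 8  (cmp 2,8)
JNZ top: taken
after XOR R7, 16: R7=35^16=51
after ADD R7, 16: R7=51+16=67
after SHL R6, 1: R6=2<<1=4
after ADD R5, 1: R5=2+1=3
CMP R5, 8  (cmp 3,8)
JNZ top: taken
after XOR R7, 16: R7=67^16=83
after ADD R7, 16: R7=83+16=99
after SHL R6, 1: R6=4<<1=8
after ADD R5, 1: R5=3+1=4
CMP R5, 8  (cmp 4,8)
JNZ top: taken
after XOR R7, 16: R7=99^16=115
after ADD R7, 16: R7=115+16=131
after SHL R6, 1: R6=8<<1=16
after ADD R5, 1: R5=4+1=5
CMP R5, 8  (cmp 5,8)
JNZ top: taken
after XOR R7, 16: R7=131^16=147
after ADD R7, 16: R7=147+16=163
after SHL R6, 1: R6=16<<1=32
after ADD R5, 1: R5=5+1=6
CMP R5, 8  (cmp 6,8)
JNZ top: taken
after XOR R7, 16: R7=163^16=179
after ADD R7, 16: R7=179+16=195
after SHL R6, 1: R6=32<<1=64
after ADD R5, 1: R5=6+1=7
CMP R5, 8  (cmp 7,8)
JNZ top: taken
after XOR R7, 16: R7=195^16=211
after ADD R7, 16: R7=211+16=227
after SHL R6, 1: R6=64<<1=128
after ADD R5, 1: R5=7+1=8
CMP R5, 8  (cmp 8,8)
JNZ top: not taken
halt.
Total executed instructions: 46.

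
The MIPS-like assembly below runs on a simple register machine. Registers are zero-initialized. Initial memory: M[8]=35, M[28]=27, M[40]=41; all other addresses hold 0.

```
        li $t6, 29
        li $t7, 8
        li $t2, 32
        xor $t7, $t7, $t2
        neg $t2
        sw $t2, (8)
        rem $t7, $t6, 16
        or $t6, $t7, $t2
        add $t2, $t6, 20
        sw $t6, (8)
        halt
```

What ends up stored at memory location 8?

after li $t6, 29: $t6=29
after li $t7, 8: $t7=8
after li $t2, 32: $t2=32
after xor $t7, $t7, $t2: $t7=8^32=40
after neg $t2: $t2=-(32)=-32
sw $t2, (8) → M[8]=-32
after rem $t7, $t6, 16: $t7=29%16=13
after or $t6, $t7, $t2: $t6=13|(-32)=-19
after add $t2, $t6, 20: $t2=(-19)+20=1
sw $t6, (8) → M[8]=-19
halt.

-19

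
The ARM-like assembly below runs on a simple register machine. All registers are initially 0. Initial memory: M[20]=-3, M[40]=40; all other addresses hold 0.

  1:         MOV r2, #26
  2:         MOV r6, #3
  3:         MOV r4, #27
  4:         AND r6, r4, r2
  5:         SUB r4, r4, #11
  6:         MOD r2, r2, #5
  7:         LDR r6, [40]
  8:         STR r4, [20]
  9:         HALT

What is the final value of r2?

1

MOV r2, #26 → r2=26
MOV r6, #3 → r6=3
MOV r4, #27 → r4=27
AND r6, r4, r2 → r6=27&26=26
SUB r4, r4, #11 → r4=27-11=16
MOD r2, r2, #5 → r2=26%5=1
LDR r6, [40] → r6=M[40]=40
STR r4, [20] → M[20]=16
halt.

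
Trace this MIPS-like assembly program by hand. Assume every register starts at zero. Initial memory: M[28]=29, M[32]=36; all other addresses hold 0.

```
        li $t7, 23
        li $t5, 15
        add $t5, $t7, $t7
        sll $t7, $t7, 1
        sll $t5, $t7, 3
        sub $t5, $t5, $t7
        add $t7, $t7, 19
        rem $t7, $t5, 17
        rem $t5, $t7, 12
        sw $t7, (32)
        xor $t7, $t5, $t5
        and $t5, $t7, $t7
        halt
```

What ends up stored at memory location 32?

16

li $t7, 23 → $t7=23
li $t5, 15 → $t5=15
add $t5, $t7, $t7 → $t5=23+23=46
sll $t7, $t7, 1 → $t7=23<<1=46
sll $t5, $t7, 3 → $t5=46<<3=368
sub $t5, $t5, $t7 → $t5=368-46=322
add $t7, $t7, 19 → $t7=46+19=65
rem $t7, $t5, 17 → $t7=322%17=16
rem $t5, $t7, 12 → $t5=16%12=4
sw $t7, (32) → M[32]=16
xor $t7, $t5, $t5 → $t7=4^4=0
and $t5, $t7, $t7 → $t5=0&0=0
halt.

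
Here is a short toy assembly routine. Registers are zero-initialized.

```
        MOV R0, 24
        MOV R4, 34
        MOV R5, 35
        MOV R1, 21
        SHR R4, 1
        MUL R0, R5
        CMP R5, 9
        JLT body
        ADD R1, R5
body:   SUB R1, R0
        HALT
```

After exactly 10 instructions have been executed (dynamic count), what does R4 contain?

17

after MOV R0, 24: R0=24
after MOV R4, 34: R4=34
after MOV R5, 35: R5=35
after MOV R1, 21: R1=21
after SHR R4, 1: R4=34>>1=17
after MUL R0, R5: R0=24*35=840
CMP R5, 9  (cmp 35,9)
JLT body: not taken
after ADD R1, R5: R1=21+35=56
after SUB R1, R0: R1=56-840=-784
After step 10: R4 = 17.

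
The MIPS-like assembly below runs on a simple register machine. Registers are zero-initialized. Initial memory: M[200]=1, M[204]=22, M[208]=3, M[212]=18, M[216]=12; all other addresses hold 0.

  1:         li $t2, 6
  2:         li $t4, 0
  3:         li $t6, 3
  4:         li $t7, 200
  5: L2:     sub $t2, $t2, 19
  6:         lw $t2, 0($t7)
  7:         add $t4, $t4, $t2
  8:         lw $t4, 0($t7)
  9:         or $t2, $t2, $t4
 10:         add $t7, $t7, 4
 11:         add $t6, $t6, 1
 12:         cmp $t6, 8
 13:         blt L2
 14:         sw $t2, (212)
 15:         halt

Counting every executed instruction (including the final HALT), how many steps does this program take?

51

after li $t2, 6: $t2=6
after li $t4, 0: $t4=0
after li $t6, 3: $t6=3
after li $t7, 200: $t7=200
after sub $t2, $t2, 19: $t2=6-19=-13
after lw $t2, 0($t7): $t2=M[200]=1
after add $t4, $t4, $t2: $t4=0+1=1
after lw $t4, 0($t7): $t4=M[200]=1
after or $t2, $t2, $t4: $t2=1|1=1
after add $t7, $t7, 4: $t7=200+4=204
after add $t6, $t6, 1: $t6=3+1=4
cmp $t6, 8  (cmp 4,8)
blt L2: taken
after sub $t2, $t2, 19: $t2=1-19=-18
after lw $t2, 0($t7): $t2=M[204]=22
after add $t4, $t4, $t2: $t4=1+22=23
after lw $t4, 0($t7): $t4=M[204]=22
after or $t2, $t2, $t4: $t2=22|22=22
after add $t7, $t7, 4: $t7=204+4=208
after add $t6, $t6, 1: $t6=4+1=5
cmp $t6, 8  (cmp 5,8)
blt L2: taken
after sub $t2, $t2, 19: $t2=22-19=3
after lw $t2, 0($t7): $t2=M[208]=3
after add $t4, $t4, $t2: $t4=22+3=25
after lw $t4, 0($t7): $t4=M[208]=3
after or $t2, $t2, $t4: $t2=3|3=3
after add $t7, $t7, 4: $t7=208+4=212
after add $t6, $t6, 1: $t6=5+1=6
cmp $t6, 8  (cmp 6,8)
blt L2: taken
after sub $t2, $t2, 19: $t2=3-19=-16
after lw $t2, 0($t7): $t2=M[212]=18
after add $t4, $t4, $t2: $t4=3+18=21
after lw $t4, 0($t7): $t4=M[212]=18
after or $t2, $t2, $t4: $t2=18|18=18
after add $t7, $t7, 4: $t7=212+4=216
after add $t6, $t6, 1: $t6=6+1=7
cmp $t6, 8  (cmp 7,8)
blt L2: taken
after sub $t2, $t2, 19: $t2=18-19=-1
after lw $t2, 0($t7): $t2=M[216]=12
after add $t4, $t4, $t2: $t4=18+12=30
after lw $t4, 0($t7): $t4=M[216]=12
after or $t2, $t2, $t4: $t2=12|12=12
after add $t7, $t7, 4: $t7=216+4=220
after add $t6, $t6, 1: $t6=7+1=8
cmp $t6, 8  (cmp 8,8)
blt L2: not taken
sw $t2, (212) → M[212]=12
halt.
Total executed instructions: 51.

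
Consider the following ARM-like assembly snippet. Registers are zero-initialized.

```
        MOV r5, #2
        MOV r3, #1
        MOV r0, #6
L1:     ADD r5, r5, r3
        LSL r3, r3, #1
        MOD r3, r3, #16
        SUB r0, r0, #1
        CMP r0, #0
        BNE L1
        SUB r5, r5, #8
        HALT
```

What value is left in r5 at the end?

MOV r5, #2 → r5=2
MOV r3, #1 → r3=1
MOV r0, #6 → r0=6
ADD r5, r5, r3 → r5=2+1=3
LSL r3, r3, #1 → r3=1<<1=2
MOD r3, r3, #16 → r3=2%16=2
SUB r0, r0, #1 → r0=6-1=5
CMP r0, #0  (cmp 5,0)
BNE L1: taken
ADD r5, r5, r3 → r5=3+2=5
LSL r3, r3, #1 → r3=2<<1=4
MOD r3, r3, #16 → r3=4%16=4
SUB r0, r0, #1 → r0=5-1=4
CMP r0, #0  (cmp 4,0)
BNE L1: taken
ADD r5, r5, r3 → r5=5+4=9
LSL r3, r3, #1 → r3=4<<1=8
MOD r3, r3, #16 → r3=8%16=8
SUB r0, r0, #1 → r0=4-1=3
CMP r0, #0  (cmp 3,0)
BNE L1: taken
ADD r5, r5, r3 → r5=9+8=17
LSL r3, r3, #1 → r3=8<<1=16
MOD r3, r3, #16 → r3=16%16=0
SUB r0, r0, #1 → r0=3-1=2
CMP r0, #0  (cmp 2,0)
BNE L1: taken
ADD r5, r5, r3 → r5=17+0=17
LSL r3, r3, #1 → r3=0<<1=0
MOD r3, r3, #16 → r3=0%16=0
SUB r0, r0, #1 → r0=2-1=1
CMP r0, #0  (cmp 1,0)
BNE L1: taken
ADD r5, r5, r3 → r5=17+0=17
LSL r3, r3, #1 → r3=0<<1=0
MOD r3, r3, #16 → r3=0%16=0
SUB r0, r0, #1 → r0=1-1=0
CMP r0, #0  (cmp 0,0)
BNE L1: not taken
SUB r5, r5, #8 → r5=17-8=9
halt.

9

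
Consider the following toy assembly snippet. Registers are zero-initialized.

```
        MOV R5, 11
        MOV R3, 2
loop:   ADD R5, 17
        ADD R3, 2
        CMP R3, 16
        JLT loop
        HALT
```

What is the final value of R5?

130

after MOV R5, 11: R5=11
after MOV R3, 2: R3=2
after ADD R5, 17: R5=11+17=28
after ADD R3, 2: R3=2+2=4
CMP R3, 16  (cmp 4,16)
JLT loop: taken
after ADD R5, 17: R5=28+17=45
after ADD R3, 2: R3=4+2=6
CMP R3, 16  (cmp 6,16)
JLT loop: taken
after ADD R5, 17: R5=45+17=62
after ADD R3, 2: R3=6+2=8
CMP R3, 16  (cmp 8,16)
JLT loop: taken
after ADD R5, 17: R5=62+17=79
after ADD R3, 2: R3=8+2=10
CMP R3, 16  (cmp 10,16)
JLT loop: taken
after ADD R5, 17: R5=79+17=96
after ADD R3, 2: R3=10+2=12
CMP R3, 16  (cmp 12,16)
JLT loop: taken
after ADD R5, 17: R5=96+17=113
after ADD R3, 2: R3=12+2=14
CMP R3, 16  (cmp 14,16)
JLT loop: taken
after ADD R5, 17: R5=113+17=130
after ADD R3, 2: R3=14+2=16
CMP R3, 16  (cmp 16,16)
JLT loop: not taken
halt.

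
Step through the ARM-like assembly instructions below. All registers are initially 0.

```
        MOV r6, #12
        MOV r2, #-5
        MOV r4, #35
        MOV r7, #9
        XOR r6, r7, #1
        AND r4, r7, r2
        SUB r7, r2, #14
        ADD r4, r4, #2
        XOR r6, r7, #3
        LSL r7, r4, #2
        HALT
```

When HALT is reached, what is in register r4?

after MOV r6, #12: r6=12
after MOV r2, #-5: r2=-5
after MOV r4, #35: r4=35
after MOV r7, #9: r7=9
after XOR r6, r7, #1: r6=9^1=8
after AND r4, r7, r2: r4=9&(-5)=9
after SUB r7, r2, #14: r7=(-5)-14=-19
after ADD r4, r4, #2: r4=9+2=11
after XOR r6, r7, #3: r6=(-19)^3=-18
after LSL r7, r4, #2: r7=11<<2=44
halt.

11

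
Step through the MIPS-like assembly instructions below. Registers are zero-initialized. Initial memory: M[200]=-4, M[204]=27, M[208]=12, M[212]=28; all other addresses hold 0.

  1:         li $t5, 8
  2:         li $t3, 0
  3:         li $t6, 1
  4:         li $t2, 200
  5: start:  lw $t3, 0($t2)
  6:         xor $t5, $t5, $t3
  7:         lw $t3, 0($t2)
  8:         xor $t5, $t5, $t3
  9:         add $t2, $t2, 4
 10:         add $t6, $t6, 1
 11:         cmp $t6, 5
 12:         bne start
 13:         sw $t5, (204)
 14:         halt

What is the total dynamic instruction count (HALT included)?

after li $t5, 8: $t5=8
after li $t3, 0: $t3=0
after li $t6, 1: $t6=1
after li $t2, 200: $t2=200
after lw $t3, 0($t2): $t3=M[200]=-4
after xor $t5, $t5, $t3: $t5=8^(-4)=-12
after lw $t3, 0($t2): $t3=M[200]=-4
after xor $t5, $t5, $t3: $t5=(-12)^(-4)=8
after add $t2, $t2, 4: $t2=200+4=204
after add $t6, $t6, 1: $t6=1+1=2
cmp $t6, 5  (cmp 2,5)
bne start: taken
after lw $t3, 0($t2): $t3=M[204]=27
after xor $t5, $t5, $t3: $t5=8^27=19
after lw $t3, 0($t2): $t3=M[204]=27
after xor $t5, $t5, $t3: $t5=19^27=8
after add $t2, $t2, 4: $t2=204+4=208
after add $t6, $t6, 1: $t6=2+1=3
cmp $t6, 5  (cmp 3,5)
bne start: taken
after lw $t3, 0($t2): $t3=M[208]=12
after xor $t5, $t5, $t3: $t5=8^12=4
after lw $t3, 0($t2): $t3=M[208]=12
after xor $t5, $t5, $t3: $t5=4^12=8
after add $t2, $t2, 4: $t2=208+4=212
after add $t6, $t6, 1: $t6=3+1=4
cmp $t6, 5  (cmp 4,5)
bne start: taken
after lw $t3, 0($t2): $t3=M[212]=28
after xor $t5, $t5, $t3: $t5=8^28=20
after lw $t3, 0($t2): $t3=M[212]=28
after xor $t5, $t5, $t3: $t5=20^28=8
after add $t2, $t2, 4: $t2=212+4=216
after add $t6, $t6, 1: $t6=4+1=5
cmp $t6, 5  (cmp 5,5)
bne start: not taken
sw $t5, (204) → M[204]=8
halt.
Total executed instructions: 38.

38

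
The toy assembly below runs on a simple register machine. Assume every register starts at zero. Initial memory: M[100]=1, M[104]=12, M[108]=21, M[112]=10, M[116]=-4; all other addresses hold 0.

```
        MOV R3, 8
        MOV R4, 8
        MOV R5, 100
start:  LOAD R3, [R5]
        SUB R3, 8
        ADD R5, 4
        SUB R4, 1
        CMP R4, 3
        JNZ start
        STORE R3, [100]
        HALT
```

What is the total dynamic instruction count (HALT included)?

R3=8
R4=8
R5=100
R3=M[100]=1
R3=1-8=-7
R5=100+4=104
R4=8-1=7
CMP R4, 3  (cmp 7,3)
JNZ start: taken
R3=M[104]=12
R3=12-8=4
R5=104+4=108
R4=7-1=6
CMP R4, 3  (cmp 6,3)
JNZ start: taken
R3=M[108]=21
R3=21-8=13
R5=108+4=112
R4=6-1=5
CMP R4, 3  (cmp 5,3)
JNZ start: taken
R3=M[112]=10
R3=10-8=2
R5=112+4=116
R4=5-1=4
CMP R4, 3  (cmp 4,3)
JNZ start: taken
R3=M[116]=-4
R3=(-4)-8=-12
R5=116+4=120
R4=4-1=3
CMP R4, 3  (cmp 3,3)
JNZ start: not taken
STORE R3, [100] → M[100]=-12
halt.
Total executed instructions: 35.

35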